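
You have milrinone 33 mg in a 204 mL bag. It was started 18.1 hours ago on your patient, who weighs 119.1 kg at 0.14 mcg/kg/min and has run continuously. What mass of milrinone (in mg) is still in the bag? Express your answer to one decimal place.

Dose = 0.14 mcg/kg/min × 119.1 kg = 16.674 mcg/min
16.674 mcg/min × 60 min/hr = 1000.44 mcg/hr
Concentration = 33 mg ÷ 204 mL = 0.1617647 mg/mL = 161.7647 mcg/mL
Rate = 1000.44 mcg/hr ÷ 161.7647 mcg/mL = 6.184538 mL/hr
Volume infused = 6.184538 mL/hr × 18.1 hr = 111.9401 mL
Volume remaining = 204 − 111.9401 = 92.05986 mL
Drug remaining = 92.05986 mL × 161.7647 mcg/mL = 14892.04 mcg = 14.89204 mg

14.9 mg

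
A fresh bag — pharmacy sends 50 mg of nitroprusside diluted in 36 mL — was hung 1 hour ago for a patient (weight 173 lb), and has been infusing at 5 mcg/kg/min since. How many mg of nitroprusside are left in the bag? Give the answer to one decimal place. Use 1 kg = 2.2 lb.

Weight = 173 lb ÷ 2.2 lb/kg = 78.63636 kg
Dose = 5 mcg/kg/min × 78.63636 kg = 393.1818 mcg/min
393.1818 mcg/min × 60 min/hr = 23590.91 mcg/hr
Concentration = 50 mg ÷ 36 mL = 1.388889 mg/mL = 1388.889 mcg/mL
Rate = 23590.91 mcg/hr ÷ 1388.889 mcg/mL = 16.98545 mL/hr
Volume infused = 16.98545 mL/hr × 1 hr = 16.98545 mL
Volume remaining = 36 − 16.98545 = 19.01455 mL
Drug remaining = 19.01455 mL × 1388.889 mcg/mL = 26409.09 mcg = 26.40909 mg

26.4 mg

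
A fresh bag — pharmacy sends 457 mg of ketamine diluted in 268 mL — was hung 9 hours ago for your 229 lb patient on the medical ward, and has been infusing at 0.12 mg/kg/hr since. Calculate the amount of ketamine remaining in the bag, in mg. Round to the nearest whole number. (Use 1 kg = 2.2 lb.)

Weight = 229 lb ÷ 2.2 lb/kg = 104.0909 kg
Dose = 0.12 mg/kg/hr × 104.0909 kg = 12.49091 mg/hr
Concentration = 457 mg ÷ 268 mL = 1.705224 mg/mL
Rate = 12.49091 mg/hr ÷ 1.705224 mg/mL = 7.325085 mL/hr
Volume infused = 7.325085 mL/hr × 9 hr = 65.92576 mL
Volume remaining = 268 − 65.92576 = 202.0742 mL
Drug remaining = 202.0742 mL × 1.705224 mg/mL = 344.5818 mg

345 mg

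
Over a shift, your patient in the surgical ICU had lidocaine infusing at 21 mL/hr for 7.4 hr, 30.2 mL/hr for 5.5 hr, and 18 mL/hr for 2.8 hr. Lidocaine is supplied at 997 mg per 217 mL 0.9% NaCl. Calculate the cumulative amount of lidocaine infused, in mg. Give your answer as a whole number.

Concentration = 997 mg ÷ 217 mL = 4.59447 mg/mL
Stage 1: 21 mL/hr × 7.4 hr = 155.4 mL → 155.4 mL × 4.59447 mg/mL = 713.9806 mg
Stage 2: 30.2 mL/hr × 5.5 hr = 166.1 mL → 166.1 mL × 4.59447 mg/mL = 763.1415 mg
Stage 3: 18 mL/hr × 2.8 hr = 50.4 mL → 50.4 mL × 4.59447 mg/mL = 231.5613 mg
Total = 713.9806 + 763.1415 + 231.5613 = 1708.683 mg

1709 mg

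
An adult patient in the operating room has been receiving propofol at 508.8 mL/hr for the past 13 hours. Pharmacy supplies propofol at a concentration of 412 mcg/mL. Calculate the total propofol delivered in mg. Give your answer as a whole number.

2725 mg

Drug rate = 508.8 mL/hr × 412 mcg/mL = 209625.6 mcg/hr
Total = 209625.6 mcg/hr × 13 hr = 2725133 mcg = 2725.133 mg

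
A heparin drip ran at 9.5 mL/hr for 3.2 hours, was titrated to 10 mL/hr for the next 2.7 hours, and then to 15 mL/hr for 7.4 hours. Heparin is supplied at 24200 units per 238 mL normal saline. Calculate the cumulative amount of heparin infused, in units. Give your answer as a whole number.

Concentration = 24200 units ÷ 238 mL = 101.6807 units/mL
Stage 1: 9.5 mL/hr × 3.2 hr = 30.4 mL → 30.4 mL × 101.6807 units/mL = 3091.092 units
Stage 2: 10 mL/hr × 2.7 hr = 27 mL → 27 mL × 101.6807 units/mL = 2745.378 units
Stage 3: 15 mL/hr × 7.4 hr = 111 mL → 111 mL × 101.6807 units/mL = 11286.55 units
Total = 3091.092 + 2745.378 + 11286.55 = 17123.03 units

17123 units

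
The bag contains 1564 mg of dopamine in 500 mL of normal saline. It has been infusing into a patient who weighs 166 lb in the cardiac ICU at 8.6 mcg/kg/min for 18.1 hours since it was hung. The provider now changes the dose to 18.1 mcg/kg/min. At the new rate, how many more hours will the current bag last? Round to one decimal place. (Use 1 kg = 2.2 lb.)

Initial rate:
Weight = 166 lb ÷ 2.2 lb/kg = 75.45455 kg
Dose = 8.6 mcg/kg/min × 75.45455 kg = 648.9091 mcg/min
648.9091 mcg/min × 60 min/hr = 38934.55 mcg/hr
Concentration = 1564 mg ÷ 500 mL = 3.128 mg/mL = 3128 mcg/mL
Rate = 38934.55 mcg/hr ÷ 3128 mcg/mL = 12.44711 mL/hr
Volume infused so far = 12.44711 mL/hr × 18.1 hr = 225.2926 mL
Volume remaining = 500 − 225.2926 = 274.7074 mL
New rate:
Dose = 18.1 mcg/kg/min × 75.45455 kg = 1365.727 mcg/min
1365.727 mcg/min × 60 min/hr = 81943.64 mcg/hr
Rate = 81943.64 mcg/hr ÷ 3128 mcg/mL = 26.19681 mL/hr
Time remaining = 274.7074 mL ÷ 26.19681 mL/hr = 10.48629 hr

10.5 hours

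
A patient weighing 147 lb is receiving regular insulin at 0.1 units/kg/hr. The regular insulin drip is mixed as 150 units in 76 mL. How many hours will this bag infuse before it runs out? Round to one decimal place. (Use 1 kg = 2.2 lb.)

22.4 hours

Weight = 147 lb ÷ 2.2 lb/kg = 66.81818 kg
Dose = 0.1 units/kg/hr × 66.81818 kg = 6.681818 units/hr
Concentration = 150 units ÷ 76 mL = 1.973684 units/mL
Rate = 6.681818 units/hr ÷ 1.973684 units/mL = 3.385455 mL/hr
Duration = 76 mL ÷ 3.385455 mL/hr = 22.44898 hr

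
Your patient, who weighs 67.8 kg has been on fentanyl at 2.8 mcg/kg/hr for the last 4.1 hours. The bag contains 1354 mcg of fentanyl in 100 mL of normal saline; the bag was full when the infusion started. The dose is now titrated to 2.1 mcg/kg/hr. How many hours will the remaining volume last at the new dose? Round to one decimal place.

Initial rate:
Dose = 2.8 mcg/kg/hr × 67.8 kg = 189.84 mcg/hr
Concentration = 1354 mcg ÷ 100 mL = 13.54 mcg/mL
Rate = 189.84 mcg/hr ÷ 13.54 mcg/mL = 14.02068 mL/hr
Volume infused so far = 14.02068 mL/hr × 4.1 hr = 57.48479 mL
Volume remaining = 100 − 57.48479 = 42.51521 mL
New rate:
Dose = 2.1 mcg/kg/hr × 67.8 kg = 142.38 mcg/hr
Rate = 142.38 mcg/hr ÷ 13.54 mcg/mL = 10.51551 mL/hr
Time remaining = 42.51521 mL ÷ 10.51551 mL/hr = 4.043096 hr

4.0 hours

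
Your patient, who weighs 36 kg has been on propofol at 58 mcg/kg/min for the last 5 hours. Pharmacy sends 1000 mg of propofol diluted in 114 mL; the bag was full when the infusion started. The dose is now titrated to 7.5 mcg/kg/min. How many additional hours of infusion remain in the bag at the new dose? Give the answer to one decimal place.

Initial rate:
Dose = 58 mcg/kg/min × 36 kg = 2088 mcg/min
2088 mcg/min × 60 min/hr = 125280 mcg/hr
Concentration = 1000 mg ÷ 114 mL = 8.77193 mg/mL = 8771.93 mcg/mL
Rate = 125280 mcg/hr ÷ 8771.93 mcg/mL = 14.28192 mL/hr
Volume infused so far = 14.28192 mL/hr × 5 hr = 71.4096 mL
Volume remaining = 114 − 71.4096 = 42.5904 mL
New rate:
Dose = 7.5 mcg/kg/min × 36 kg = 270 mcg/min
270 mcg/min × 60 min/hr = 16200 mcg/hr
Rate = 16200 mcg/hr ÷ 8771.93 mcg/mL = 1.8468 mL/hr
Time remaining = 42.5904 mL ÷ 1.8468 mL/hr = 23.06173 hr

23.1 hours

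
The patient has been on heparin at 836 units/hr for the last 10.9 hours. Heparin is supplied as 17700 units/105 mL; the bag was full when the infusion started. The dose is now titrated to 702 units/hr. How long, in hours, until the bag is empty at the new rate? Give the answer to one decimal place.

Initial rate:
Concentration = 17700 units ÷ 105 mL = 168.5714 units/mL
Rate = 836 units/hr ÷ 168.5714 units/mL = 4.959322 mL/hr
Volume infused so far = 4.959322 mL/hr × 10.9 hr = 54.05661 mL
Volume remaining = 105 − 54.05661 = 50.94339 mL
New rate:
Rate = 702 units/hr ÷ 168.5714 units/mL = 4.164407 mL/hr
Time remaining = 50.94339 mL ÷ 4.164407 mL/hr = 12.23305 hr

12.2 hours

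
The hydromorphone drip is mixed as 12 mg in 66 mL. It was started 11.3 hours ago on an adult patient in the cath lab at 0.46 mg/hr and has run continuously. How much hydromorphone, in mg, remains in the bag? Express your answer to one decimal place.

6.8 mg

Concentration = 12 mg ÷ 66 mL = 0.1818182 mg/mL
Rate = 0.46 mg/hr ÷ 0.1818182 mg/mL = 2.53 mL/hr
Volume infused = 2.53 mL/hr × 11.3 hr = 28.589 mL
Volume remaining = 66 − 28.589 = 37.411 mL
Drug remaining = 37.411 mL × 0.1818182 mg/mL = 6.802 mg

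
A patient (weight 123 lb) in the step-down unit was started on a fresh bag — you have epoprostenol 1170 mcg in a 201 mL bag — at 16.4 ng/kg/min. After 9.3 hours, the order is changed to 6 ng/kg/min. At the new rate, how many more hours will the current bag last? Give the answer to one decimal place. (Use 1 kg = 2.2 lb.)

32.7 hours

Initial rate:
Weight = 123 lb ÷ 2.2 lb/kg = 55.90909 kg
Dose = 16.4 ng/kg/min × 55.90909 kg = 916.9091 ng/min
916.9091 ng/min × 60 min/hr = 55014.55 ng/hr
Concentration = 1170 mcg ÷ 201 mL = 5.820896 mcg/mL = 5820.896 ng/mL
Rate = 55014.55 ng/hr ÷ 5820.896 ng/mL = 9.451217 mL/hr
Volume infused so far = 9.451217 mL/hr × 9.3 hr = 87.89632 mL
Volume remaining = 201 − 87.89632 = 113.1037 mL
New rate:
Dose = 6 ng/kg/min × 55.90909 kg = 335.4545 ng/min
335.4545 ng/min × 60 min/hr = 20127.27 ng/hr
Rate = 20127.27 ng/hr ÷ 5820.896 ng/mL = 3.457762 mL/hr
Time remaining = 113.1037 mL ÷ 3.457762 mL/hr = 32.71008 hr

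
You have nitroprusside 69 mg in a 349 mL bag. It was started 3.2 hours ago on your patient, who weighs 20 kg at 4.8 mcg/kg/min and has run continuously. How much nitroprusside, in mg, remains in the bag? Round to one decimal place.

50.6 mg

Dose = 4.8 mcg/kg/min × 20 kg = 96 mcg/min
96 mcg/min × 60 min/hr = 5760 mcg/hr
Concentration = 69 mg ÷ 349 mL = 0.1977077 mg/mL = 197.7077 mcg/mL
Rate = 5760 mcg/hr ÷ 197.7077 mcg/mL = 29.13391 mL/hr
Volume infused = 29.13391 mL/hr × 3.2 hr = 93.22852 mL
Volume remaining = 349 − 93.22852 = 255.7715 mL
Drug remaining = 255.7715 mL × 197.7077 mcg/mL = 50568 mcg = 50.568 mg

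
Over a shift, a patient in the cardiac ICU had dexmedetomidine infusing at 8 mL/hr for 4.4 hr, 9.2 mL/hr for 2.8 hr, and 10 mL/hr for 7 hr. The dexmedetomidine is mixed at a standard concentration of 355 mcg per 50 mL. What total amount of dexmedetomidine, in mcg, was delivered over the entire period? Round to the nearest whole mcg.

Concentration = 355 mcg ÷ 50 mL = 7.1 mcg/mL
Stage 1: 8 mL/hr × 4.4 hr = 35.2 mL → 35.2 mL × 7.1 mcg/mL = 249.92 mcg
Stage 2: 9.2 mL/hr × 2.8 hr = 25.76 mL → 25.76 mL × 7.1 mcg/mL = 182.896 mcg
Stage 3: 10 mL/hr × 7 hr = 70 mL → 70 mL × 7.1 mcg/mL = 497 mcg
Total = 249.92 + 182.896 + 497 = 929.816 mcg

930 mcg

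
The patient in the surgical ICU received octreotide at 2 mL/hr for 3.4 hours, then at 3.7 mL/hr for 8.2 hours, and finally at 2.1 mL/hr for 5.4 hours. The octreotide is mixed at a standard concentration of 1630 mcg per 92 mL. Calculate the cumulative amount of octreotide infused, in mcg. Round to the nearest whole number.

859 mcg

Concentration = 1630 mcg ÷ 92 mL = 17.71739 mcg/mL
Stage 1: 2 mL/hr × 3.4 hr = 6.8 mL → 6.8 mL × 17.71739 mcg/mL = 120.4783 mcg
Stage 2: 3.7 mL/hr × 8.2 hr = 30.34 mL → 30.34 mL × 17.71739 mcg/mL = 537.5457 mcg
Stage 3: 2.1 mL/hr × 5.4 hr = 11.34 mL → 11.34 mL × 17.71739 mcg/mL = 200.9152 mcg
Total = 120.4783 + 537.5457 + 200.9152 = 858.9391 mcg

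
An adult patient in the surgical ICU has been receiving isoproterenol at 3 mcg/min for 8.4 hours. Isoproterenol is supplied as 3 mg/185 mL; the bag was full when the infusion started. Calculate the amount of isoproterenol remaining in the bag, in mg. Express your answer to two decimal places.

3 mcg/min × 60 min/hr = 180 mcg/hr
Concentration = 3 mg ÷ 185 mL = 0.01621622 mg/mL = 16.21622 mcg/mL
Rate = 180 mcg/hr ÷ 16.21622 mcg/mL = 11.1 mL/hr
Volume infused = 11.1 mL/hr × 8.4 hr = 93.24 mL
Volume remaining = 185 − 93.24 = 91.76 mL
Drug remaining = 91.76 mL × 16.21622 mcg/mL = 1488 mcg = 1.488 mg

1.49 mg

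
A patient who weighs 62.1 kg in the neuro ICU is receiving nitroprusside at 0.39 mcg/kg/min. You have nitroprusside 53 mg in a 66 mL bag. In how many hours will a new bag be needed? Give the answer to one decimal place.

36.5 hours

Dose = 0.39 mcg/kg/min × 62.1 kg = 24.219 mcg/min
24.219 mcg/min × 60 min/hr = 1453.14 mcg/hr
Concentration = 53 mg ÷ 66 mL = 0.8030303 mg/mL = 803.0303 mcg/mL
Rate = 1453.14 mcg/hr ÷ 803.0303 mcg/mL = 1.809571 mL/hr
Duration = 66 mL ÷ 1.809571 mL/hr = 36.47274 hr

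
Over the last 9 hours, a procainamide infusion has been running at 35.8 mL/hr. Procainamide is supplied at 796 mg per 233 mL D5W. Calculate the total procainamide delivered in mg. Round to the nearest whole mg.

1101 mg

Concentration = 796 mg ÷ 233 mL = 3.416309 mg/mL
Drug rate = 35.8 mL/hr × 3.416309 mg/mL = 122.3039 mg/hr
Total = 122.3039 mg/hr × 9 hr = 1100.735 mg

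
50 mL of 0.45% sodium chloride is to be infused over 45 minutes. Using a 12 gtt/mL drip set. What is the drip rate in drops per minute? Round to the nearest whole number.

13 gtt/min

50 mL ÷ (45 min) = 1.111111 mL/min
1.111111 mL/min × 12 gtt/mL = 13.33333 gtt/min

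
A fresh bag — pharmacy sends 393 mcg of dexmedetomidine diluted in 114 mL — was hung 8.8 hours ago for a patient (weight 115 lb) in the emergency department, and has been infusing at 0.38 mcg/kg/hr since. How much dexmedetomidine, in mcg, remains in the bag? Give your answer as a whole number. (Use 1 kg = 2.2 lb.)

Weight = 115 lb ÷ 2.2 lb/kg = 52.27273 kg
Dose = 0.38 mcg/kg/hr × 52.27273 kg = 19.86364 mcg/hr
Concentration = 393 mcg ÷ 114 mL = 3.447368 mcg/mL
Rate = 19.86364 mcg/hr ÷ 3.447368 mcg/mL = 5.761971 mL/hr
Volume infused = 5.761971 mL/hr × 8.8 hr = 50.70534 mL
Volume remaining = 114 − 50.70534 = 63.29466 mL
Drug remaining = 63.29466 mL × 3.447368 mcg/mL = 218.2 mcg

218 mcg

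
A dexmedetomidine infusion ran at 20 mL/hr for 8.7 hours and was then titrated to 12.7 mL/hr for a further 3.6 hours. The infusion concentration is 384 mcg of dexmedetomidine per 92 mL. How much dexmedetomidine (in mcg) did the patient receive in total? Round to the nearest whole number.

Concentration = 384 mcg ÷ 92 mL = 4.173913 mcg/mL
Stage 1: 20 mL/hr × 8.7 hr = 174 mL → 174 mL × 4.173913 mcg/mL = 726.2609 mcg
Stage 2: 12.7 mL/hr × 3.6 hr = 45.72 mL → 45.72 mL × 4.173913 mcg/mL = 190.8313 mcg
Total = 726.2609 + 190.8313 = 917.0922 mcg

917 mcg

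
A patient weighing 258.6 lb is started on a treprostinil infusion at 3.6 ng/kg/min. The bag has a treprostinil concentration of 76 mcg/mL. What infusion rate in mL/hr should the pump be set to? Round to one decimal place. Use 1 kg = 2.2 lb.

0.3 mL/hr

Weight = 258.6 lb ÷ 2.2 lb/kg = 117.5455 kg
Dose = 3.6 ng/kg/min × 117.5455 kg = 423.1636 ng/min
423.1636 ng/min × 60 min/hr = 25389.82 ng/hr
Concentration = 76 mcg/mL = 76000 ng/mL
Rate = 25389.82 ng/hr ÷ 76000 ng/mL = 0.3340766 mL/hr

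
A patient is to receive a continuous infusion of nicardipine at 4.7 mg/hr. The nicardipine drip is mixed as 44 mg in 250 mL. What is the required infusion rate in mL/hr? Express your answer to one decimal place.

26.7 mL/hr

Concentration = 44 mg ÷ 250 mL = 0.176 mg/mL
Rate = 4.7 mg/hr ÷ 0.176 mg/mL = 26.70455 mL/hr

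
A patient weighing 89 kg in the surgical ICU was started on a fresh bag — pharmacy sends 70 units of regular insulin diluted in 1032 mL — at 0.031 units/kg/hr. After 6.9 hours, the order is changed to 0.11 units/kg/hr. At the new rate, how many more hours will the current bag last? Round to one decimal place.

Initial rate:
Dose = 0.031 units/kg/hr × 89 kg = 2.759 units/hr
Concentration = 70 units ÷ 1032 mL = 0.06782946 units/mL
Rate = 2.759 units/hr ÷ 0.06782946 units/mL = 40.67554 mL/hr
Volume infused so far = 40.67554 mL/hr × 6.9 hr = 280.6612 mL
Volume remaining = 1032 − 280.6612 = 751.3388 mL
New rate:
Dose = 0.11 units/kg/hr × 89 kg = 9.79 units/hr
Rate = 9.79 units/hr ÷ 0.06782946 units/mL = 144.3326 mL/hr
Time remaining = 751.3388 mL ÷ 144.3326 mL/hr = 5.205608 hr

5.2 hours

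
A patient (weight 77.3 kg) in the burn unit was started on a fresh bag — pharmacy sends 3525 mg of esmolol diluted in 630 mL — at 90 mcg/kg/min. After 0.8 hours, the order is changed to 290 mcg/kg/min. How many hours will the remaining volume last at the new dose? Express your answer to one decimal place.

2.4 hours

Initial rate:
Dose = 90 mcg/kg/min × 77.3 kg = 6957 mcg/min
6957 mcg/min × 60 min/hr = 417420 mcg/hr
Concentration = 3525 mg ÷ 630 mL = 5.595238 mg/mL = 5595.238 mcg/mL
Rate = 417420 mcg/hr ÷ 5595.238 mcg/mL = 74.60272 mL/hr
Volume infused so far = 74.60272 mL/hr × 0.8 hr = 59.68218 mL
Volume remaining = 630 − 59.68218 = 570.3178 mL
New rate:
Dose = 290 mcg/kg/min × 77.3 kg = 22417 mcg/min
22417 mcg/min × 60 min/hr = 1345020 mcg/hr
Rate = 1345020 mcg/hr ÷ 5595.238 mcg/mL = 240.3866 mL/hr
Time remaining = 570.3178 mL ÷ 240.3866 mL/hr = 2.372503 hr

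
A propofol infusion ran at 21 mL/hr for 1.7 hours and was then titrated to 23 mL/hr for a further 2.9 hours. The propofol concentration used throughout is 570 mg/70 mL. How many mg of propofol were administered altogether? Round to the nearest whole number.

834 mg

Concentration = 570 mg ÷ 70 mL = 8.142857 mg/mL
Stage 1: 21 mL/hr × 1.7 hr = 35.7 mL → 35.7 mL × 8.142857 mg/mL = 290.7 mg
Stage 2: 23 mL/hr × 2.9 hr = 66.7 mL → 66.7 mL × 8.142857 mg/mL = 543.1286 mg
Total = 290.7 + 543.1286 = 833.8286 mg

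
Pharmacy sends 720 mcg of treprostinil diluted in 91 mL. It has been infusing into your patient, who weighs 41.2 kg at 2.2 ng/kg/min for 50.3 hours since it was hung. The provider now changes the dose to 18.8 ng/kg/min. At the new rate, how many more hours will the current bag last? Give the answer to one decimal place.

9.6 hours

Initial rate:
Dose = 2.2 ng/kg/min × 41.2 kg = 90.64 ng/min
90.64 ng/min × 60 min/hr = 5438.4 ng/hr
Concentration = 720 mcg ÷ 91 mL = 7.912088 mcg/mL = 7912.088 ng/mL
Rate = 5438.4 ng/hr ÷ 7912.088 ng/mL = 0.6873533 mL/hr
Volume infused so far = 0.6873533 mL/hr × 50.3 hr = 34.57387 mL
Volume remaining = 91 − 34.57387 = 56.42613 mL
New rate:
Dose = 18.8 ng/kg/min × 41.2 kg = 774.56 ng/min
774.56 ng/min × 60 min/hr = 46473.6 ng/hr
Rate = 46473.6 ng/hr ÷ 7912.088 ng/mL = 5.873747 mL/hr
Time remaining = 56.42613 mL ÷ 5.873747 mL/hr = 9.606497 hr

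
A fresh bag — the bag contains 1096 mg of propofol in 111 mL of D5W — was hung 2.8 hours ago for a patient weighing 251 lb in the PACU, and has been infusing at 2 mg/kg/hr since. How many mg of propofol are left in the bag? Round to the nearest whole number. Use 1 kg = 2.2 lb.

Weight = 251 lb ÷ 2.2 lb/kg = 114.0909 kg
Dose = 2 mg/kg/hr × 114.0909 kg = 228.1818 mg/hr
Concentration = 1096 mg ÷ 111 mL = 9.873874 mg/mL
Rate = 228.1818 mg/hr ÷ 9.873874 mg/mL = 23.10965 mL/hr
Volume infused = 23.10965 mL/hr × 2.8 hr = 64.70703 mL
Volume remaining = 111 − 64.70703 = 46.29297 mL
Drug remaining = 46.29297 mL × 9.873874 mg/mL = 457.0909 mg

457 mg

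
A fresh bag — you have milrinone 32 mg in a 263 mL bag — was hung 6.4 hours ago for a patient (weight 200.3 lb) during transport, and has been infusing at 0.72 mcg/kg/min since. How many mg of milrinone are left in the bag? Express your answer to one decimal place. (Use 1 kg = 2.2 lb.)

6.8 mg

Weight = 200.3 lb ÷ 2.2 lb/kg = 91.04545 kg
Dose = 0.72 mcg/kg/min × 91.04545 kg = 65.55273 mcg/min
65.55273 mcg/min × 60 min/hr = 3933.164 mcg/hr
Concentration = 32 mg ÷ 263 mL = 0.121673 mg/mL = 121.673 mcg/mL
Rate = 3933.164 mcg/hr ÷ 121.673 mcg/mL = 32.32569 mL/hr
Volume infused = 32.32569 mL/hr × 6.4 hr = 206.8844 mL
Volume remaining = 263 − 206.8844 = 56.11559 mL
Drug remaining = 56.11559 mL × 121.673 mcg/mL = 6827.753 mcg = 6.827753 mg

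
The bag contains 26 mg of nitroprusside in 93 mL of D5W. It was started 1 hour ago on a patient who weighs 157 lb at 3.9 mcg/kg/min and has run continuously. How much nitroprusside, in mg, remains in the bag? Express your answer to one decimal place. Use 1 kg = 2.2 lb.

Weight = 157 lb ÷ 2.2 lb/kg = 71.36364 kg
Dose = 3.9 mcg/kg/min × 71.36364 kg = 278.3182 mcg/min
278.3182 mcg/min × 60 min/hr = 16699.09 mcg/hr
Concentration = 26 mg ÷ 93 mL = 0.2795699 mg/mL = 279.5699 mcg/mL
Rate = 16699.09 mcg/hr ÷ 279.5699 mcg/mL = 59.73136 mL/hr
Volume infused = 59.73136 mL/hr × 1 hr = 59.73136 mL
Volume remaining = 93 − 59.73136 = 33.26864 mL
Drug remaining = 33.26864 mL × 279.5699 mcg/mL = 9300.909 mcg = 9.300909 mg

9.3 mg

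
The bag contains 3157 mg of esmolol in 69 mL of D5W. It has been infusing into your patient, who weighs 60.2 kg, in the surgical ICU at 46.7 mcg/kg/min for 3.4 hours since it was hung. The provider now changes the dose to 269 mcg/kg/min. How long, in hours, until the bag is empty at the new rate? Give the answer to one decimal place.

Initial rate:
Dose = 46.7 mcg/kg/min × 60.2 kg = 2811.34 mcg/min
2811.34 mcg/min × 60 min/hr = 168680.4 mcg/hr
Concentration = 3157 mg ÷ 69 mL = 45.75362 mg/mL = 45753.62 mcg/mL
Rate = 168680.4 mcg/hr ÷ 45753.62 mcg/mL = 3.686711 mL/hr
Volume infused so far = 3.686711 mL/hr × 3.4 hr = 12.53482 mL
Volume remaining = 69 − 12.53482 = 56.46518 mL
New rate:
Dose = 269 mcg/kg/min × 60.2 kg = 16193.8 mcg/min
16193.8 mcg/min × 60 min/hr = 971628 mcg/hr
Rate = 971628 mcg/hr ÷ 45753.62 mcg/mL = 21.23609 mL/hr
Time remaining = 56.46518 mL ÷ 21.23609 mL/hr = 2.658926 hr

2.7 hours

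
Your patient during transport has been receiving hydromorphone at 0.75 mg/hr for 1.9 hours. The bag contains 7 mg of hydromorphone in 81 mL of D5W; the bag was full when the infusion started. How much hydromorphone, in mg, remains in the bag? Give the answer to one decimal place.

Concentration = 7 mg ÷ 81 mL = 0.08641975 mg/mL
Rate = 0.75 mg/hr ÷ 0.08641975 mg/mL = 8.678571 mL/hr
Volume infused = 8.678571 mL/hr × 1.9 hr = 16.48929 mL
Volume remaining = 81 − 16.48929 = 64.51071 mL
Drug remaining = 64.51071 mL × 0.08641975 mg/mL = 5.575 mg

5.6 mg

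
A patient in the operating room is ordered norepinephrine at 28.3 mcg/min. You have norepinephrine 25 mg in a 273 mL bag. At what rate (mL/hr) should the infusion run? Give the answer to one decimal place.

18.5 mL/hr

28.3 mcg/min × 60 min/hr = 1698 mcg/hr
Concentration = 25 mg ÷ 273 mL = 0.09157509 mg/mL = 91.57509 mcg/mL
Rate = 1698 mcg/hr ÷ 91.57509 mcg/mL = 18.54216 mL/hr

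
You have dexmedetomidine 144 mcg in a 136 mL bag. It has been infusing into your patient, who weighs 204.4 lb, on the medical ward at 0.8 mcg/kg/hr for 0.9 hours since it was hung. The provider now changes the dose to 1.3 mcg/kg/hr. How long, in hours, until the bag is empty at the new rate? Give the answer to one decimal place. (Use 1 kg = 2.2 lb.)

Initial rate:
Weight = 204.4 lb ÷ 2.2 lb/kg = 92.90909 kg
Dose = 0.8 mcg/kg/hr × 92.90909 kg = 74.32727 mcg/hr
Concentration = 144 mcg ÷ 136 mL = 1.058824 mcg/mL
Rate = 74.32727 mcg/hr ÷ 1.058824 mcg/mL = 70.19798 mL/hr
Volume infused so far = 70.19798 mL/hr × 0.9 hr = 63.17818 mL
Volume remaining = 136 − 63.17818 = 72.82182 mL
New rate:
Dose = 1.3 mcg/kg/hr × 92.90909 kg = 120.7818 mcg/hr
Rate = 120.7818 mcg/hr ÷ 1.058824 mcg/mL = 114.0717 mL/hr
Time remaining = 72.82182 mL ÷ 114.0717 mL/hr = 0.6383863 hr

0.6 hours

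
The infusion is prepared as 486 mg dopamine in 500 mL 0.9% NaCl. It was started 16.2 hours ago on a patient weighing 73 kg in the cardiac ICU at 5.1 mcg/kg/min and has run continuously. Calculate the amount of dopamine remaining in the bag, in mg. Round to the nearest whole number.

Dose = 5.1 mcg/kg/min × 73 kg = 372.3 mcg/min
372.3 mcg/min × 60 min/hr = 22338 mcg/hr
Concentration = 486 mg ÷ 500 mL = 0.972 mg/mL = 972 mcg/mL
Rate = 22338 mcg/hr ÷ 972 mcg/mL = 22.98148 mL/hr
Volume infused = 22.98148 mL/hr × 16.2 hr = 372.3 mL
Volume remaining = 500 − 372.3 = 127.7 mL
Drug remaining = 127.7 mL × 972 mcg/mL = 124124.4 mcg = 124.1244 mg

124 mg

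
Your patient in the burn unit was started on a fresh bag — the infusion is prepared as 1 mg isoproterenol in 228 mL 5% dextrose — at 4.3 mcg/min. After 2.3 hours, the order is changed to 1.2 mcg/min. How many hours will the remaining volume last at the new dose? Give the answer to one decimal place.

5.6 hours

Initial rate:
4.3 mcg/min × 60 min/hr = 258 mcg/hr
Concentration = 1 mg ÷ 228 mL = 0.004385965 mg/mL = 4.385965 mcg/mL
Rate = 258 mcg/hr ÷ 4.385965 mcg/mL = 58.824 mL/hr
Volume infused so far = 58.824 mL/hr × 2.3 hr = 135.2952 mL
Volume remaining = 228 − 135.2952 = 92.7048 mL
New rate:
1.2 mcg/min × 60 min/hr = 72 mcg/hr
Rate = 72 mcg/hr ÷ 4.385965 mcg/mL = 16.416 mL/hr
Time remaining = 92.7048 mL ÷ 16.416 mL/hr = 5.647222 hr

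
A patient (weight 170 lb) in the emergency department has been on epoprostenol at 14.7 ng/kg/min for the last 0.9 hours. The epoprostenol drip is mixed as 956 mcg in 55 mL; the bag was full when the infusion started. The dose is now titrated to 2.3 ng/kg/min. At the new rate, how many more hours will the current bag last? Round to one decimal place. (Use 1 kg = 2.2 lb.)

Initial rate:
Weight = 170 lb ÷ 2.2 lb/kg = 77.27273 kg
Dose = 14.7 ng/kg/min × 77.27273 kg = 1135.909 ng/min
1135.909 ng/min × 60 min/hr = 68154.55 ng/hr
Concentration = 956 mcg ÷ 55 mL = 17.38182 mcg/mL = 17381.82 ng/mL
Rate = 68154.55 ng/hr ÷ 17381.82 ng/mL = 3.921025 mL/hr
Volume infused so far = 3.921025 mL/hr × 0.9 hr = 3.528923 mL
Volume remaining = 55 − 3.528923 = 51.47108 mL
New rate:
Dose = 2.3 ng/kg/min × 77.27273 kg = 177.7273 ng/min
177.7273 ng/min × 60 min/hr = 10663.64 ng/hr
Rate = 10663.64 ng/hr ÷ 17381.82 ng/mL = 0.6134937 mL/hr
Time remaining = 51.47108 mL ÷ 0.6134937 mL/hr = 83.89829 hr

83.9 hours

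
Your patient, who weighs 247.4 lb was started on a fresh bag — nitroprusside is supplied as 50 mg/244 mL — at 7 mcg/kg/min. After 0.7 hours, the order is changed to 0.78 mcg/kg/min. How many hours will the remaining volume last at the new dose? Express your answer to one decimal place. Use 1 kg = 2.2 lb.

Initial rate:
Weight = 247.4 lb ÷ 2.2 lb/kg = 112.4545 kg
Dose = 7 mcg/kg/min × 112.4545 kg = 787.1818 mcg/min
787.1818 mcg/min × 60 min/hr = 47230.91 mcg/hr
Concentration = 50 mg ÷ 244 mL = 0.204918 mg/mL = 204.918 mcg/mL
Rate = 47230.91 mcg/hr ÷ 204.918 mcg/mL = 230.4868 mL/hr
Volume infused so far = 230.4868 mL/hr × 0.7 hr = 161.3408 mL
Volume remaining = 244 − 161.3408 = 82.65921 mL
New rate:
Dose = 0.78 mcg/kg/min × 112.4545 kg = 87.71455 mcg/min
87.71455 mcg/min × 60 min/hr = 5262.873 mcg/hr
Rate = 5262.873 mcg/hr ÷ 204.918 mcg/mL = 25.68282 mL/hr
Time remaining = 82.65921 mL ÷ 25.68282 mL/hr = 3.218463 hr

3.2 hours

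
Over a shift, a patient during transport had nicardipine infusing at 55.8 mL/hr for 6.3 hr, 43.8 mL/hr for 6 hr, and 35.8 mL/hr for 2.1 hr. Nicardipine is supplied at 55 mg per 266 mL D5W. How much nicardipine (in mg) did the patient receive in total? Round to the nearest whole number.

143 mg

Concentration = 55 mg ÷ 266 mL = 0.2067669 mg/mL
Stage 1: 55.8 mL/hr × 6.3 hr = 351.54 mL → 351.54 mL × 0.2067669 mg/mL = 72.68684 mg
Stage 2: 43.8 mL/hr × 6 hr = 262.8 mL → 262.8 mL × 0.2067669 mg/mL = 54.33835 mg
Stage 3: 35.8 mL/hr × 2.1 hr = 75.18 mL → 75.18 mL × 0.2067669 mg/mL = 15.54474 mg
Total = 72.68684 + 54.33835 + 15.54474 = 142.5699 mg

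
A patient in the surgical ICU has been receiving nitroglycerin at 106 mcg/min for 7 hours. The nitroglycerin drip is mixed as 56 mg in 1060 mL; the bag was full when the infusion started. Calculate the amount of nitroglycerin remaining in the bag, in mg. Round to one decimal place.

106 mcg/min × 60 min/hr = 6360 mcg/hr
Concentration = 56 mg ÷ 1060 mL = 0.05283019 mg/mL = 52.83019 mcg/mL
Rate = 6360 mcg/hr ÷ 52.83019 mcg/mL = 120.3857 mL/hr
Volume infused = 120.3857 mL/hr × 7 hr = 842.7 mL
Volume remaining = 1060 − 842.7 = 217.3 mL
Drug remaining = 217.3 mL × 52.83019 mcg/mL = 11480 mcg = 11.48 mg

11.5 mg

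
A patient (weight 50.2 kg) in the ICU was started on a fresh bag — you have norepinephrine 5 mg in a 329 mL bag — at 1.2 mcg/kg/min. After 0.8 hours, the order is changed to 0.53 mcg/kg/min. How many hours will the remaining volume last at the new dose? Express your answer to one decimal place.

1.3 hours

Initial rate:
Dose = 1.2 mcg/kg/min × 50.2 kg = 60.24 mcg/min
60.24 mcg/min × 60 min/hr = 3614.4 mcg/hr
Concentration = 5 mg ÷ 329 mL = 0.01519757 mg/mL = 15.19757 mcg/mL
Rate = 3614.4 mcg/hr ÷ 15.19757 mcg/mL = 237.8275 mL/hr
Volume infused so far = 237.8275 mL/hr × 0.8 hr = 190.262 mL
Volume remaining = 329 − 190.262 = 138.738 mL
New rate:
Dose = 0.53 mcg/kg/min × 50.2 kg = 26.606 mcg/min
26.606 mcg/min × 60 min/hr = 1596.36 mcg/hr
Rate = 1596.36 mcg/hr ÷ 15.19757 mcg/mL = 105.0405 mL/hr
Time remaining = 138.738 mL ÷ 105.0405 mL/hr = 1.320805 hr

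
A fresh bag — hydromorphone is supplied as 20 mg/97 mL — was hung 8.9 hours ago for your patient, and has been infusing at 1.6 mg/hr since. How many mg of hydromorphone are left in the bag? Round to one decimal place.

Concentration = 20 mg ÷ 97 mL = 0.2061856 mg/mL
Rate = 1.6 mg/hr ÷ 0.2061856 mg/mL = 7.76 mL/hr
Volume infused = 7.76 mL/hr × 8.9 hr = 69.064 mL
Volume remaining = 97 − 69.064 = 27.936 mL
Drug remaining = 27.936 mL × 0.2061856 mg/mL = 5.76 mg

5.8 mg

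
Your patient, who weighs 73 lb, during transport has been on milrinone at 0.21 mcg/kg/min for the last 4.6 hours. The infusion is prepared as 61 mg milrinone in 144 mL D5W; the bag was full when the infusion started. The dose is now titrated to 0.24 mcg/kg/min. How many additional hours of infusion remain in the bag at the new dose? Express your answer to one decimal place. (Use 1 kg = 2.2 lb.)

123.6 hours

Initial rate:
Weight = 73 lb ÷ 2.2 lb/kg = 33.18182 kg
Dose = 0.21 mcg/kg/min × 33.18182 kg = 6.968182 mcg/min
6.968182 mcg/min × 60 min/hr = 418.0909 mcg/hr
Concentration = 61 mg ÷ 144 mL = 0.4236111 mg/mL = 423.6111 mcg/mL
Rate = 418.0909 mcg/hr ÷ 423.6111 mcg/mL = 0.9869687 mL/hr
Volume infused so far = 0.9869687 mL/hr × 4.6 hr = 4.540056 mL
Volume remaining = 144 − 4.540056 = 139.4599 mL
New rate:
Dose = 0.24 mcg/kg/min × 33.18182 kg = 7.963636 mcg/min
7.963636 mcg/min × 60 min/hr = 477.8182 mcg/hr
Rate = 477.8182 mcg/hr ÷ 423.6111 mcg/mL = 1.127964 mL/hr
Time remaining = 139.4599 mL ÷ 1.127964 mL/hr = 123.6386 hr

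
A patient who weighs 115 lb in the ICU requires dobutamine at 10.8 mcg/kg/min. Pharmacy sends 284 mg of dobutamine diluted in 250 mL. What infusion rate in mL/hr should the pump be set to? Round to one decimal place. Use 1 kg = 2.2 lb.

29.8 mL/hr

Weight = 115 lb ÷ 2.2 lb/kg = 52.27273 kg
Dose = 10.8 mcg/kg/min × 52.27273 kg = 564.5455 mcg/min
564.5455 mcg/min × 60 min/hr = 33872.73 mcg/hr
Concentration = 284 mg ÷ 250 mL = 1.136 mg/mL = 1136 mcg/mL
Rate = 33872.73 mcg/hr ÷ 1136 mcg/mL = 29.81754 mL/hr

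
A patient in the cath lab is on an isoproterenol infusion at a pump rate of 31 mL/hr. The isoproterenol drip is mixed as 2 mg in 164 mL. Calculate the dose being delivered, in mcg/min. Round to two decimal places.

6.30 mcg/min

Concentration = 2 mg ÷ 164 mL = 0.01219512 mg/mL = 12.19512 mcg/mL
Drug rate = 31 mL/hr × 12.19512 mcg/mL = 378.0488 mcg/hr
378.0488 mcg/hr ÷ 60 min/hr = 6.300813 mcg/min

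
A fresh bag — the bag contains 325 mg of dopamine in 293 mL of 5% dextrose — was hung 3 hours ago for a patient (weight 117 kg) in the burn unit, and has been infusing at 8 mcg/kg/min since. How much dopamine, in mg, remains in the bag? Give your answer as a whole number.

Dose = 8 mcg/kg/min × 117 kg = 936 mcg/min
936 mcg/min × 60 min/hr = 56160 mcg/hr
Concentration = 325 mg ÷ 293 mL = 1.109215 mg/mL = 1109.215 mcg/mL
Rate = 56160 mcg/hr ÷ 1109.215 mcg/mL = 50.6304 mL/hr
Volume infused = 50.6304 mL/hr × 3 hr = 151.8912 mL
Volume remaining = 293 − 151.8912 = 141.1088 mL
Drug remaining = 141.1088 mL × 1109.215 mcg/mL = 156520 mcg = 156.52 mg

157 mg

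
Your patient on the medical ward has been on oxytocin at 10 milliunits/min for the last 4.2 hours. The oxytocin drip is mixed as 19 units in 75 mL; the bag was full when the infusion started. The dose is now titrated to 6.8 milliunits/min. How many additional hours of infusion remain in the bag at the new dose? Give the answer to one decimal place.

40.4 hours

Initial rate:
10 milliunits/min × 60 min/hr = 600 milliunits/hr
Concentration = 19 units ÷ 75 mL = 0.2533333 units/mL = 253.3333 milliunits/mL
Rate = 600 milliunits/hr ÷ 253.3333 milliunits/mL = 2.368421 mL/hr
Volume infused so far = 2.368421 mL/hr × 4.2 hr = 9.947368 mL
Volume remaining = 75 − 9.947368 = 65.05263 mL
New rate:
6.8 milliunits/min × 60 min/hr = 408 milliunits/hr
Rate = 408 milliunits/hr ÷ 253.3333 milliunits/mL = 1.610526 mL/hr
Time remaining = 65.05263 mL ÷ 1.610526 mL/hr = 40.39216 hr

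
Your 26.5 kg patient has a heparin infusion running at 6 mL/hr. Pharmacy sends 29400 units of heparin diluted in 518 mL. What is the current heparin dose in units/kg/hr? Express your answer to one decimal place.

Concentration = 29400 units ÷ 518 mL = 56.75676 units/mL
Drug rate = 6 mL/hr × 56.75676 units/mL = 340.5405 units/hr
340.5405 units/hr ÷ 26.5 kg = 12.85059 units/kg/hr

12.9 units/kg/hr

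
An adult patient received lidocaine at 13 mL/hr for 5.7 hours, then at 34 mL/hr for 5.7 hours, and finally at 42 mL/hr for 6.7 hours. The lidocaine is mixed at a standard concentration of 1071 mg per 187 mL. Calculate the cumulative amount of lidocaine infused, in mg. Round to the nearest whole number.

3146 mg

Concentration = 1071 mg ÷ 187 mL = 5.727273 mg/mL
Stage 1: 13 mL/hr × 5.7 hr = 74.1 mL → 74.1 mL × 5.727273 mg/mL = 424.3909 mg
Stage 2: 34 mL/hr × 5.7 hr = 193.8 mL → 193.8 mL × 5.727273 mg/mL = 1109.945 mg
Stage 3: 42 mL/hr × 6.7 hr = 281.4 mL → 281.4 mL × 5.727273 mg/mL = 1611.655 mg
Total = 424.3909 + 1109.945 + 1611.655 = 3145.991 mg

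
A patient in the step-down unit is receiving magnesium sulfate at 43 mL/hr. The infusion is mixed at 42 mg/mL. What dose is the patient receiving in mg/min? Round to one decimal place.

Drug rate = 43 mL/hr × 42 mg/mL = 1806 mg/hr
1806 mg/hr ÷ 60 min/hr = 30.1 mg/min

30.1 mg/min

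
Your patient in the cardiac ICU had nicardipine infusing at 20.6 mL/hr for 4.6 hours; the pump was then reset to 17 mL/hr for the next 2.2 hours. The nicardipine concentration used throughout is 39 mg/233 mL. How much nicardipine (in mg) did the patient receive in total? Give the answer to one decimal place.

Concentration = 39 mg ÷ 233 mL = 0.167382 mg/mL
Stage 1: 20.6 mL/hr × 4.6 hr = 94.76 mL → 94.76 mL × 0.167382 mg/mL = 15.86112 mg
Stage 2: 17 mL/hr × 2.2 hr = 37.4 mL → 37.4 mL × 0.167382 mg/mL = 6.260086 mg
Total = 15.86112 + 6.260086 = 22.1212 mg

22.1 mg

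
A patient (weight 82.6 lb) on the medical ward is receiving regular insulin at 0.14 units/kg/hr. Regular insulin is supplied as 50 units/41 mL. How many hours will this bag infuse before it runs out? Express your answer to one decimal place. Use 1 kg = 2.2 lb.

Weight = 82.6 lb ÷ 2.2 lb/kg = 37.54545 kg
Dose = 0.14 units/kg/hr × 37.54545 kg = 5.256364 units/hr
Concentration = 50 units ÷ 41 mL = 1.219512 units/mL
Rate = 5.256364 units/hr ÷ 1.219512 units/mL = 4.310218 mL/hr
Duration = 41 mL ÷ 4.310218 mL/hr = 9.512279 hr

9.5 hours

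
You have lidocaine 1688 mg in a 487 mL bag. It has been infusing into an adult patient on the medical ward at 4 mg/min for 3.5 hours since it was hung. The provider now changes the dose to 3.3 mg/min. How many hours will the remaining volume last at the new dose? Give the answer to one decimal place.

Initial rate:
4 mg/min × 60 min/hr = 240 mg/hr
Concentration = 1688 mg ÷ 487 mL = 3.466119 mg/mL
Rate = 240 mg/hr ÷ 3.466119 mg/mL = 69.24171 mL/hr
Volume infused so far = 69.24171 mL/hr × 3.5 hr = 242.346 mL
Volume remaining = 487 − 242.346 = 244.654 mL
New rate:
3.3 mg/min × 60 min/hr = 198 mg/hr
Rate = 198 mg/hr ÷ 3.466119 mg/mL = 57.12441 mL/hr
Time remaining = 244.654 mL ÷ 57.12441 mL/hr = 4.282828 hr

4.3 hours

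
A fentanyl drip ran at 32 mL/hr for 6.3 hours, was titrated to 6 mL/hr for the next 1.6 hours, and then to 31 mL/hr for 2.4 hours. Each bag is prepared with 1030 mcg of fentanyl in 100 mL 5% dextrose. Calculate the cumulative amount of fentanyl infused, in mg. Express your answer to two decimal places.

Concentration = 1030 mcg ÷ 100 mL = 10.3 mcg/mL
Stage 1: 32 mL/hr × 6.3 hr = 201.6 mL → 201.6 mL × 10.3 mcg/mL = 2076.48 mcg
Stage 2: 6 mL/hr × 1.6 hr = 9.6 mL → 9.6 mL × 10.3 mcg/mL = 98.88 mcg
Stage 3: 31 mL/hr × 2.4 hr = 74.4 mL → 74.4 mL × 10.3 mcg/mL = 766.32 mcg
Total = 2076.48 + 98.88 + 766.32 = 2941.68 mcg = 2.94168 mg

2.94 mg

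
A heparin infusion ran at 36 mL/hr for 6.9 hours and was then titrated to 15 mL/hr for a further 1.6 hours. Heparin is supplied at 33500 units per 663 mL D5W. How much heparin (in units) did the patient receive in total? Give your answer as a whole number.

Concentration = 33500 units ÷ 663 mL = 50.5279 units/mL
Stage 1: 36 mL/hr × 6.9 hr = 248.4 mL → 248.4 mL × 50.5279 units/mL = 12551.13 units
Stage 2: 15 mL/hr × 1.6 hr = 24 mL → 24 mL × 50.5279 units/mL = 1212.67 units
Total = 12551.13 + 1212.67 = 13763.8 units

13764 units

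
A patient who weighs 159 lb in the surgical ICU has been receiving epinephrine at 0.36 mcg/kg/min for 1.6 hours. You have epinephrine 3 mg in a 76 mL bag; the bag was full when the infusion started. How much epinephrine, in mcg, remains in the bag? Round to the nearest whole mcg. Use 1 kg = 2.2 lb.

502 mcg

Weight = 159 lb ÷ 2.2 lb/kg = 72.27273 kg
Dose = 0.36 mcg/kg/min × 72.27273 kg = 26.01818 mcg/min
26.01818 mcg/min × 60 min/hr = 1561.091 mcg/hr
Concentration = 3 mg ÷ 76 mL = 0.03947368 mg/mL = 39.47368 mcg/mL
Rate = 1561.091 mcg/hr ÷ 39.47368 mcg/mL = 39.54764 mL/hr
Volume infused = 39.54764 mL/hr × 1.6 hr = 63.27622 mL
Volume remaining = 76 − 63.27622 = 12.72378 mL
Drug remaining = 12.72378 mL × 39.47368 mcg/mL = 502.2545 mcg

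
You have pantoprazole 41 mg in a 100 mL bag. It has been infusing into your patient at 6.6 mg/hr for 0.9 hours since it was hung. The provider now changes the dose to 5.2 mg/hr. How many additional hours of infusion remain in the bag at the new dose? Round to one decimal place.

Initial rate:
Concentration = 41 mg ÷ 100 mL = 0.41 mg/mL
Rate = 6.6 mg/hr ÷ 0.41 mg/mL = 16.09756 mL/hr
Volume infused so far = 16.09756 mL/hr × 0.9 hr = 14.4878 mL
Volume remaining = 100 − 14.4878 = 85.5122 mL
New rate:
Rate = 5.2 mg/hr ÷ 0.41 mg/mL = 12.68293 mL/hr
Time remaining = 85.5122 mL ÷ 12.68293 mL/hr = 6.742308 hr

6.7 hours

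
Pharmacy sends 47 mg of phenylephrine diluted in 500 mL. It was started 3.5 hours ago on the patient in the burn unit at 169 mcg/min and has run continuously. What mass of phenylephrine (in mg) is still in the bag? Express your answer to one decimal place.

169 mcg/min × 60 min/hr = 10140 mcg/hr
Concentration = 47 mg ÷ 500 mL = 0.094 mg/mL = 94 mcg/mL
Rate = 10140 mcg/hr ÷ 94 mcg/mL = 107.8723 mL/hr
Volume infused = 107.8723 mL/hr × 3.5 hr = 377.5532 mL
Volume remaining = 500 − 377.5532 = 122.4468 mL
Drug remaining = 122.4468 mL × 94 mcg/mL = 11510 mcg = 11.51 mg

11.5 mg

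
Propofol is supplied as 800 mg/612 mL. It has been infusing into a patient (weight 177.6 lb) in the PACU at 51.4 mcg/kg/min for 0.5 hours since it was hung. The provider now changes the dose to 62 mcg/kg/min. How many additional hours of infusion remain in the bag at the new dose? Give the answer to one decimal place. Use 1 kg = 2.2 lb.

2.2 hours

Initial rate:
Weight = 177.6 lb ÷ 2.2 lb/kg = 80.72727 kg
Dose = 51.4 mcg/kg/min × 80.72727 kg = 4149.382 mcg/min
4149.382 mcg/min × 60 min/hr = 248962.9 mcg/hr
Concentration = 800 mg ÷ 612 mL = 1.30719 mg/mL = 1307.19 mcg/mL
Rate = 248962.9 mcg/hr ÷ 1307.19 mcg/mL = 190.4566 mL/hr
Volume infused so far = 190.4566 mL/hr × 0.5 hr = 95.22831 mL
Volume remaining = 612 − 95.22831 = 516.7717 mL
New rate:
Dose = 62 mcg/kg/min × 80.72727 kg = 5005.091 mcg/min
5005.091 mcg/min × 60 min/hr = 300305.5 mcg/hr
Rate = 300305.5 mcg/hr ÷ 1307.19 mcg/mL = 229.7337 mL/hr
Time remaining = 516.7717 mL ÷ 229.7337 mL/hr = 2.249438 hr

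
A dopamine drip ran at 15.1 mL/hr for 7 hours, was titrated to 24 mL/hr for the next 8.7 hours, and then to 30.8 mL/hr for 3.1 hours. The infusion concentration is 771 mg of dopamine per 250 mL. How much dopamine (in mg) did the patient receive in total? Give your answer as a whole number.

1264 mg

Concentration = 771 mg ÷ 250 mL = 3.084 mg/mL
Stage 1: 15.1 mL/hr × 7 hr = 105.7 mL → 105.7 mL × 3.084 mg/mL = 325.9788 mg
Stage 2: 24 mL/hr × 8.7 hr = 208.8 mL → 208.8 mL × 3.084 mg/mL = 643.9392 mg
Stage 3: 30.8 mL/hr × 3.1 hr = 95.48 mL → 95.48 mL × 3.084 mg/mL = 294.4603 mg
Total = 325.9788 + 643.9392 + 294.4603 = 1264.378 mg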